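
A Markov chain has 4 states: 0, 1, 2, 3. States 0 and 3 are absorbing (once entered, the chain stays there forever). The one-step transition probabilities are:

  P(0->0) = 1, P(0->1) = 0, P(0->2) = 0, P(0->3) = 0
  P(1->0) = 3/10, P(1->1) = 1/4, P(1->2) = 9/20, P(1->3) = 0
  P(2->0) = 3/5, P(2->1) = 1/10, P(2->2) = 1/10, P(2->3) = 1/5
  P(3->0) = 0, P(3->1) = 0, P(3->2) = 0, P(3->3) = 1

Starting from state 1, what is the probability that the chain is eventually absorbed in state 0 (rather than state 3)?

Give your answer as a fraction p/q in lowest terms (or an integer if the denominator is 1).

Answer: 6/7

Derivation:
Let a_i = P(absorbed in 0 | start in state i).
Boundary conditions: a_0 = 1, a_3 = 0.
For each transient state i, a_i = sum_j P(i->j) * a_j:
  a_1 = 3/10*a_0 + 1/4*a_1 + 9/20*a_2 + 0*a_3
  a_2 = 3/5*a_0 + 1/10*a_1 + 1/10*a_2 + 1/5*a_3

Substituting a_0 = 1 and a_3 = 0, rearrange to (I - Q) a = r where r[i] = P(i -> 0):
  [3/4, -9/20] . (a_1, a_2) = 3/10
  [-1/10, 9/10] . (a_1, a_2) = 3/5

Solving yields:
  a_1 = 6/7
  a_2 = 16/21

Starting state is 1, so the absorption probability is a_1 = 6/7.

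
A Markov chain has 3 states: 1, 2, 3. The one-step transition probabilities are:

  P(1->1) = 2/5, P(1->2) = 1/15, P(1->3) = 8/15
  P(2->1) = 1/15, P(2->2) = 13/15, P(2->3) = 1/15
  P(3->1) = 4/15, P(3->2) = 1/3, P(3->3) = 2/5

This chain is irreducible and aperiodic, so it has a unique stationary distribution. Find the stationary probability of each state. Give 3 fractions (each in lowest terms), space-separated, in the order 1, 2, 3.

The stationary distribution satisfies pi = pi * P, i.e.:
  pi_1 = 2/5*pi_1 + 1/15*pi_2 + 4/15*pi_3
  pi_2 = 1/15*pi_1 + 13/15*pi_2 + 1/3*pi_3
  pi_3 = 8/15*pi_1 + 1/15*pi_2 + 2/5*pi_3
with normalization: pi_1 + pi_2 + pi_3 = 1.

Using the first 2 balance equations plus normalization, the linear system A*pi = b is:
  [-3/5, 1/15, 4/15] . pi = 0
  [1/15, -2/15, 1/3] . pi = 0
  [1, 1, 1] . pi = 1

Solving yields:
  pi_1 = 13/79
  pi_2 = 49/79
  pi_3 = 17/79

Verification (pi * P):
  13/79*2/5 + 49/79*1/15 + 17/79*4/15 = 13/79 = pi_1  (ok)
  13/79*1/15 + 49/79*13/15 + 17/79*1/3 = 49/79 = pi_2  (ok)
  13/79*8/15 + 49/79*1/15 + 17/79*2/5 = 17/79 = pi_3  (ok)

Answer: 13/79 49/79 17/79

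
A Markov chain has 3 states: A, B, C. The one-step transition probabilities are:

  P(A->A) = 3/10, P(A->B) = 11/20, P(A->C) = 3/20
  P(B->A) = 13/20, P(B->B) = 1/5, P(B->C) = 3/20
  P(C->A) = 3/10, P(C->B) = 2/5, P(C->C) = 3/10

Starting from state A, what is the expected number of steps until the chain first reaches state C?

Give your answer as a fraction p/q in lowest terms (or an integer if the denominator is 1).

Answer: 20/3

Derivation:
Let h_i = expected steps to first reach C from state i.
Boundary: h_C = 0.
First-step equations for the other states:
  h_A = 1 + 3/10*h_A + 11/20*h_B + 3/20*h_C
  h_B = 1 + 13/20*h_A + 1/5*h_B + 3/20*h_C

Substituting h_C = 0 and rearranging gives the linear system (I - Q) h = 1:
  [7/10, -11/20] . (h_A, h_B) = 1
  [-13/20, 4/5] . (h_A, h_B) = 1

Solving yields:
  h_A = 20/3
  h_B = 20/3

Starting state is A, so the expected hitting time is h_A = 20/3.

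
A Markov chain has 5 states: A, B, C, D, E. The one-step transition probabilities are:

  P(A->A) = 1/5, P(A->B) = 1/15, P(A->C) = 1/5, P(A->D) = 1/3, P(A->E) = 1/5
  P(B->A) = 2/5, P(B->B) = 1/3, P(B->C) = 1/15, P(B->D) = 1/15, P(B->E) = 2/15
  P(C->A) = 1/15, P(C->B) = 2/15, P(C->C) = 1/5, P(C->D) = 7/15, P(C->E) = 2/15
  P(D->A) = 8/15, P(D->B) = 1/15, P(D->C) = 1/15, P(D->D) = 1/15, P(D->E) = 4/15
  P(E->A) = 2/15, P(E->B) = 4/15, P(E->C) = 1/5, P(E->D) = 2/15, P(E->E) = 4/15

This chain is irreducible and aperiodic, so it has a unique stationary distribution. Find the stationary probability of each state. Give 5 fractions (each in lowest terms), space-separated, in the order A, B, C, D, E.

The stationary distribution satisfies pi = pi * P, i.e.:
  pi_A = 1/5*pi_A + 2/5*pi_B + 1/15*pi_C + 8/15*pi_D + 2/15*pi_E
  pi_B = 1/15*pi_A + 1/3*pi_B + 2/15*pi_C + 1/15*pi_D + 4/15*pi_E
  pi_C = 1/5*pi_A + 1/15*pi_B + 1/5*pi_C + 1/15*pi_D + 1/5*pi_E
  pi_D = 1/3*pi_A + 1/15*pi_B + 7/15*pi_C + 1/15*pi_D + 2/15*pi_E
  pi_E = 1/5*pi_A + 2/15*pi_B + 2/15*pi_C + 4/15*pi_D + 4/15*pi_E
with normalization: pi_A + pi_B + pi_C + pi_D + pi_E = 1.

Using the first 4 balance equations plus normalization, the linear system A*pi = b is:
  [-4/5, 2/5, 1/15, 8/15, 2/15] . pi = 0
  [1/15, -2/3, 2/15, 1/15, 4/15] . pi = 0
  [1/5, 1/15, -4/5, 1/15, 1/5] . pi = 0
  [1/3, 1/15, 7/15, -14/15, 2/15] . pi = 0
  [1, 1, 1, 1, 1] . pi = 1

Solving yields:
  pi_A = 12507/46468
  pi_B = 7485/46468
  pi_C = 1745/11617
  pi_D = 9867/46468
  pi_E = 9629/46468

Verification (pi * P):
  12507/46468*1/5 + 7485/46468*2/5 + 1745/11617*1/15 + 9867/46468*8/15 + 9629/46468*2/15 = 12507/46468 = pi_A  (ok)
  12507/46468*1/15 + 7485/46468*1/3 + 1745/11617*2/15 + 9867/46468*1/15 + 9629/46468*4/15 = 7485/46468 = pi_B  (ok)
  12507/46468*1/5 + 7485/46468*1/15 + 1745/11617*1/5 + 9867/46468*1/15 + 9629/46468*1/5 = 1745/11617 = pi_C  (ok)
  12507/46468*1/3 + 7485/46468*1/15 + 1745/11617*7/15 + 9867/46468*1/15 + 9629/46468*2/15 = 9867/46468 = pi_D  (ok)
  12507/46468*1/5 + 7485/46468*2/15 + 1745/11617*2/15 + 9867/46468*4/15 + 9629/46468*4/15 = 9629/46468 = pi_E  (ok)

Answer: 12507/46468 7485/46468 1745/11617 9867/46468 9629/46468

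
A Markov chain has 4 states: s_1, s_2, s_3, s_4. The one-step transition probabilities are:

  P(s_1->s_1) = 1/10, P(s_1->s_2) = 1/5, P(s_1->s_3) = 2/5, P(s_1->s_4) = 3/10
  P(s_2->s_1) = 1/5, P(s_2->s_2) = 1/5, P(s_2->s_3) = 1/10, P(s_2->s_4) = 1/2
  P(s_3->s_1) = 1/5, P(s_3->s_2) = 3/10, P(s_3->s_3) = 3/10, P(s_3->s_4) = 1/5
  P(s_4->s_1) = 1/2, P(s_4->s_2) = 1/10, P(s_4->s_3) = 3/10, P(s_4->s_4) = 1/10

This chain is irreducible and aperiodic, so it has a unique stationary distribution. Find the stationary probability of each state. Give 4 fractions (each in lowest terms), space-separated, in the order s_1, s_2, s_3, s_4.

The stationary distribution satisfies pi = pi * P, i.e.:
  pi_s_1 = 1/10*pi_s_1 + 1/5*pi_s_2 + 1/5*pi_s_3 + 1/2*pi_s_4
  pi_s_2 = 1/5*pi_s_1 + 1/5*pi_s_2 + 3/10*pi_s_3 + 1/10*pi_s_4
  pi_s_3 = 2/5*pi_s_1 + 1/10*pi_s_2 + 3/10*pi_s_3 + 3/10*pi_s_4
  pi_s_4 = 3/10*pi_s_1 + 1/2*pi_s_2 + 1/5*pi_s_3 + 1/10*pi_s_4
with normalization: pi_s_1 + pi_s_2 + pi_s_3 + pi_s_4 = 1.

Using the first 3 balance equations plus normalization, the linear system A*pi = b is:
  [-9/10, 1/5, 1/5, 1/2] . pi = 0
  [1/5, -4/5, 3/10, 1/10] . pi = 0
  [2/5, 1/10, -7/10, 3/10] . pi = 0
  [1, 1, 1, 1] . pi = 1

Solving yields:
  pi_s_1 = 347/1373
  pi_s_2 = 278/1373
  pi_s_3 = 391/1373
  pi_s_4 = 357/1373

Verification (pi * P):
  347/1373*1/10 + 278/1373*1/5 + 391/1373*1/5 + 357/1373*1/2 = 347/1373 = pi_s_1  (ok)
  347/1373*1/5 + 278/1373*1/5 + 391/1373*3/10 + 357/1373*1/10 = 278/1373 = pi_s_2  (ok)
  347/1373*2/5 + 278/1373*1/10 + 391/1373*3/10 + 357/1373*3/10 = 391/1373 = pi_s_3  (ok)
  347/1373*3/10 + 278/1373*1/2 + 391/1373*1/5 + 357/1373*1/10 = 357/1373 = pi_s_4  (ok)

Answer: 347/1373 278/1373 391/1373 357/1373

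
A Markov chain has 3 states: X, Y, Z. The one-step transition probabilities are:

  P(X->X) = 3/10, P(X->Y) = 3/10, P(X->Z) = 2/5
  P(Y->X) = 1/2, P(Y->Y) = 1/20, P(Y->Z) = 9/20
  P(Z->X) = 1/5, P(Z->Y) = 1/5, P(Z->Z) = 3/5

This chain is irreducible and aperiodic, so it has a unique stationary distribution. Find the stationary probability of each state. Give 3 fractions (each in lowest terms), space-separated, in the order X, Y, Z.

Answer: 58/201 40/201 103/201

Derivation:
The stationary distribution satisfies pi = pi * P, i.e.:
  pi_X = 3/10*pi_X + 1/2*pi_Y + 1/5*pi_Z
  pi_Y = 3/10*pi_X + 1/20*pi_Y + 1/5*pi_Z
  pi_Z = 2/5*pi_X + 9/20*pi_Y + 3/5*pi_Z
with normalization: pi_X + pi_Y + pi_Z = 1.

Using the first 2 balance equations plus normalization, the linear system A*pi = b is:
  [-7/10, 1/2, 1/5] . pi = 0
  [3/10, -19/20, 1/5] . pi = 0
  [1, 1, 1] . pi = 1

Solving yields:
  pi_X = 58/201
  pi_Y = 40/201
  pi_Z = 103/201

Verification (pi * P):
  58/201*3/10 + 40/201*1/2 + 103/201*1/5 = 58/201 = pi_X  (ok)
  58/201*3/10 + 40/201*1/20 + 103/201*1/5 = 40/201 = pi_Y  (ok)
  58/201*2/5 + 40/201*9/20 + 103/201*3/5 = 103/201 = pi_Z  (ok)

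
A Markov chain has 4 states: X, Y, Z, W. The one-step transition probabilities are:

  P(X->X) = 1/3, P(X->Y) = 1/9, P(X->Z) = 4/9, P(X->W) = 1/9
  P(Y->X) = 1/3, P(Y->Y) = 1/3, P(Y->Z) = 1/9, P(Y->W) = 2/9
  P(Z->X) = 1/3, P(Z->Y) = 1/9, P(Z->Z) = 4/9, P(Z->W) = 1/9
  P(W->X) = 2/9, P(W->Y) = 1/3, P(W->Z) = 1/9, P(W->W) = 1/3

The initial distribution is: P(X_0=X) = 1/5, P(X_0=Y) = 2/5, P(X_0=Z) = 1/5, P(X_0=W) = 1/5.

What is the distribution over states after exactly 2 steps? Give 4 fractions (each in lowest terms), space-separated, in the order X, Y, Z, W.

Answer: 14/45 17/81 8/27 74/405

Derivation:
Propagating the distribution step by step (d_{t+1} = d_t * P):
d_0 = (X=1/5, Y=2/5, Z=1/5, W=1/5)
  d_1[X] = 1/5*1/3 + 2/5*1/3 + 1/5*1/3 + 1/5*2/9 = 14/45
  d_1[Y] = 1/5*1/9 + 2/5*1/3 + 1/5*1/9 + 1/5*1/3 = 11/45
  d_1[Z] = 1/5*4/9 + 2/5*1/9 + 1/5*4/9 + 1/5*1/9 = 11/45
  d_1[W] = 1/5*1/9 + 2/5*2/9 + 1/5*1/9 + 1/5*1/3 = 1/5
d_1 = (X=14/45, Y=11/45, Z=11/45, W=1/5)
  d_2[X] = 14/45*1/3 + 11/45*1/3 + 11/45*1/3 + 1/5*2/9 = 14/45
  d_2[Y] = 14/45*1/9 + 11/45*1/3 + 11/45*1/9 + 1/5*1/3 = 17/81
  d_2[Z] = 14/45*4/9 + 11/45*1/9 + 11/45*4/9 + 1/5*1/9 = 8/27
  d_2[W] = 14/45*1/9 + 11/45*2/9 + 11/45*1/9 + 1/5*1/3 = 74/405
d_2 = (X=14/45, Y=17/81, Z=8/27, W=74/405)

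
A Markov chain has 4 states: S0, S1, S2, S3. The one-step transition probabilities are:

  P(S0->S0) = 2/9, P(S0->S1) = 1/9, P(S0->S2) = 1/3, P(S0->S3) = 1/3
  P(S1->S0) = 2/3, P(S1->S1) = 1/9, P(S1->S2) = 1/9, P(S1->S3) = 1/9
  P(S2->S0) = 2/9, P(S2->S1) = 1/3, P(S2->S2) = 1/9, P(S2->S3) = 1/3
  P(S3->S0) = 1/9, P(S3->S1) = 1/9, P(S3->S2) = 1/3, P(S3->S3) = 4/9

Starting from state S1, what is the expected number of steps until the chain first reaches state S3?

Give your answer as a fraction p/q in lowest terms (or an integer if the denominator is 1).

Let h_i = expected steps to first reach S3 from state i.
Boundary: h_S3 = 0.
First-step equations for the other states:
  h_S0 = 1 + 2/9*h_S0 + 1/9*h_S1 + 1/3*h_S2 + 1/3*h_S3
  h_S1 = 1 + 2/3*h_S0 + 1/9*h_S1 + 1/9*h_S2 + 1/9*h_S3
  h_S2 = 1 + 2/9*h_S0 + 1/3*h_S1 + 1/9*h_S2 + 1/3*h_S3

Substituting h_S3 = 0 and rearranging gives the linear system (I - Q) h = 1:
  [7/9, -1/9, -1/3] . (h_S0, h_S1, h_S2) = 1
  [-2/3, 8/9, -1/9] . (h_S0, h_S1, h_S2) = 1
  [-2/9, -1/3, 8/9] . (h_S0, h_S1, h_S2) = 1

Solving yields:
  h_S0 = 927/275
  h_S1 = 45/11
  h_S2 = 963/275

Starting state is S1, so the expected hitting time is h_S1 = 45/11.

Answer: 45/11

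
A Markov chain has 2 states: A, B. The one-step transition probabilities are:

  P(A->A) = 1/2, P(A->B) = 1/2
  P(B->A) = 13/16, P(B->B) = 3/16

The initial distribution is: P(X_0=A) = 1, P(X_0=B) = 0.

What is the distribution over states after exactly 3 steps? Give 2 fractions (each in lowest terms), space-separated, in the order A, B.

Propagating the distribution step by step (d_{t+1} = d_t * P):
d_0 = (A=1, B=0)
  d_1[A] = 1*1/2 + 0*13/16 = 1/2
  d_1[B] = 1*1/2 + 0*3/16 = 1/2
d_1 = (A=1/2, B=1/2)
  d_2[A] = 1/2*1/2 + 1/2*13/16 = 21/32
  d_2[B] = 1/2*1/2 + 1/2*3/16 = 11/32
d_2 = (A=21/32, B=11/32)
  d_3[A] = 21/32*1/2 + 11/32*13/16 = 311/512
  d_3[B] = 21/32*1/2 + 11/32*3/16 = 201/512
d_3 = (A=311/512, B=201/512)

Answer: 311/512 201/512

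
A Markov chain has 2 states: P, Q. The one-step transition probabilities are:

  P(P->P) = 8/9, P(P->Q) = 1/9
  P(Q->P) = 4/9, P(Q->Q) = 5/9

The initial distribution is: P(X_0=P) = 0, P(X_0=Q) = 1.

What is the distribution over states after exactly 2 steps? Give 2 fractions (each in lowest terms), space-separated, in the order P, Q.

Answer: 52/81 29/81

Derivation:
Propagating the distribution step by step (d_{t+1} = d_t * P):
d_0 = (P=0, Q=1)
  d_1[P] = 0*8/9 + 1*4/9 = 4/9
  d_1[Q] = 0*1/9 + 1*5/9 = 5/9
d_1 = (P=4/9, Q=5/9)
  d_2[P] = 4/9*8/9 + 5/9*4/9 = 52/81
  d_2[Q] = 4/9*1/9 + 5/9*5/9 = 29/81
d_2 = (P=52/81, Q=29/81)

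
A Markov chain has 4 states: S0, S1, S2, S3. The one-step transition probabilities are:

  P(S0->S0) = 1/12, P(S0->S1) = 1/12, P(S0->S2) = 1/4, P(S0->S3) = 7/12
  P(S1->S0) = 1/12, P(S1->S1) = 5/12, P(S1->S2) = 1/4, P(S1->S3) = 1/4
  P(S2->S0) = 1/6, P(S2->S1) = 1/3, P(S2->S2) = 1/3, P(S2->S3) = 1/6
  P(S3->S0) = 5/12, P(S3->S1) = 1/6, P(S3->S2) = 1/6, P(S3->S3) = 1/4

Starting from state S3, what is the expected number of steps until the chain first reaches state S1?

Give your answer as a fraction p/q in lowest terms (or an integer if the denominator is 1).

Let h_i = expected steps to first reach S1 from state i.
Boundary: h_S1 = 0.
First-step equations for the other states:
  h_S0 = 1 + 1/12*h_S0 + 1/12*h_S1 + 1/4*h_S2 + 7/12*h_S3
  h_S2 = 1 + 1/6*h_S0 + 1/3*h_S1 + 1/3*h_S2 + 1/6*h_S3
  h_S3 = 1 + 5/12*h_S0 + 1/6*h_S1 + 1/6*h_S2 + 1/4*h_S3

Substituting h_S1 = 0 and rearranging gives the linear system (I - Q) h = 1:
  [11/12, -1/4, -7/12] . (h_S0, h_S2, h_S3) = 1
  [-1/6, 2/3, -1/6] . (h_S0, h_S2, h_S3) = 1
  [-5/12, -1/6, 3/4] . (h_S0, h_S2, h_S3) = 1

Solving yields:
  h_S0 = 513/89
  h_S2 = 384/89
  h_S3 = 489/89

Starting state is S3, so the expected hitting time is h_S3 = 489/89.

Answer: 489/89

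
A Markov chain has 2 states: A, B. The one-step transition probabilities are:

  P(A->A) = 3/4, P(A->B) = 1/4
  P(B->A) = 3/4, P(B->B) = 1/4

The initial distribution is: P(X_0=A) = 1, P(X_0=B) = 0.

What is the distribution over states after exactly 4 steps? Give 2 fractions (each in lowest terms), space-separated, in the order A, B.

Propagating the distribution step by step (d_{t+1} = d_t * P):
d_0 = (A=1, B=0)
  d_1[A] = 1*3/4 + 0*3/4 = 3/4
  d_1[B] = 1*1/4 + 0*1/4 = 1/4
d_1 = (A=3/4, B=1/4)
  d_2[A] = 3/4*3/4 + 1/4*3/4 = 3/4
  d_2[B] = 3/4*1/4 + 1/4*1/4 = 1/4
d_2 = (A=3/4, B=1/4)
  d_3[A] = 3/4*3/4 + 1/4*3/4 = 3/4
  d_3[B] = 3/4*1/4 + 1/4*1/4 = 1/4
d_3 = (A=3/4, B=1/4)
  d_4[A] = 3/4*3/4 + 1/4*3/4 = 3/4
  d_4[B] = 3/4*1/4 + 1/4*1/4 = 1/4
d_4 = (A=3/4, B=1/4)

Answer: 3/4 1/4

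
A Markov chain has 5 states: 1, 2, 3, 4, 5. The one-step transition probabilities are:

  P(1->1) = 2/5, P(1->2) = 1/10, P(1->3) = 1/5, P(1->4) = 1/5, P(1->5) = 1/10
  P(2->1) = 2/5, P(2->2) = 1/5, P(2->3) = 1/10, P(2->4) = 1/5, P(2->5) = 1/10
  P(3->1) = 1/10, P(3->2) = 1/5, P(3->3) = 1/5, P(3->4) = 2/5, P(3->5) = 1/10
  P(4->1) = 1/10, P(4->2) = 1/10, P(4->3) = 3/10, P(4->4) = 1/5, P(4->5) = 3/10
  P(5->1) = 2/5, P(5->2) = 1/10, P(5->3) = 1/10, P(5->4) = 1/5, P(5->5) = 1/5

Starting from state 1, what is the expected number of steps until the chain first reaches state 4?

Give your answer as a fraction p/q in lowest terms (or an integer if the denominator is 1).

Let h_i = expected steps to first reach 4 from state i.
Boundary: h_4 = 0.
First-step equations for the other states:
  h_1 = 1 + 2/5*h_1 + 1/10*h_2 + 1/5*h_3 + 1/5*h_4 + 1/10*h_5
  h_2 = 1 + 2/5*h_1 + 1/5*h_2 + 1/10*h_3 + 1/5*h_4 + 1/10*h_5
  h_3 = 1 + 1/10*h_1 + 1/5*h_2 + 1/5*h_3 + 2/5*h_4 + 1/10*h_5
  h_5 = 1 + 2/5*h_1 + 1/10*h_2 + 1/10*h_3 + 1/5*h_4 + 1/5*h_5

Substituting h_4 = 0 and rearranging gives the linear system (I - Q) h = 1:
  [3/5, -1/10, -1/5, -1/10] . (h_1, h_2, h_3, h_5) = 1
  [-2/5, 4/5, -1/10, -1/10] . (h_1, h_2, h_3, h_5) = 1
  [-1/10, -1/5, 4/5, -1/10] . (h_1, h_2, h_3, h_5) = 1
  [-2/5, -1/10, -1/10, 4/5] . (h_1, h_2, h_3, h_5) = 1

Solving yields:
  h_1 = 455/107
  h_2 = 465/107
  h_3 = 365/107
  h_5 = 465/107

Starting state is 1, so the expected hitting time is h_1 = 455/107.

Answer: 455/107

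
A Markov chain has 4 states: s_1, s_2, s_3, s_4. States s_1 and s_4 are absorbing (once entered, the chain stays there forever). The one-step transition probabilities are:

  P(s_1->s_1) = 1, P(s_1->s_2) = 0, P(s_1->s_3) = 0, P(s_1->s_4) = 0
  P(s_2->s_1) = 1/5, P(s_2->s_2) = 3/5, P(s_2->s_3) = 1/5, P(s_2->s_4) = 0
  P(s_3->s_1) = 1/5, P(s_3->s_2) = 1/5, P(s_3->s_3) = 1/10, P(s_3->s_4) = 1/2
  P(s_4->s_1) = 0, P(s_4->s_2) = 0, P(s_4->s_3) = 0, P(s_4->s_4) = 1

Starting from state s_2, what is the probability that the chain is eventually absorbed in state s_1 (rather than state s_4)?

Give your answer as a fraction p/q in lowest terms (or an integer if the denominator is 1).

Answer: 11/16

Derivation:
Let a_i = P(absorbed in s_1 | start in state i).
Boundary conditions: a_s_1 = 1, a_s_4 = 0.
For each transient state i, a_i = sum_j P(i->j) * a_j:
  a_s_2 = 1/5*a_s_1 + 3/5*a_s_2 + 1/5*a_s_3 + 0*a_s_4
  a_s_3 = 1/5*a_s_1 + 1/5*a_s_2 + 1/10*a_s_3 + 1/2*a_s_4

Substituting a_s_1 = 1 and a_s_4 = 0, rearrange to (I - Q) a = r where r[i] = P(i -> s_1):
  [2/5, -1/5] . (a_s_2, a_s_3) = 1/5
  [-1/5, 9/10] . (a_s_2, a_s_3) = 1/5

Solving yields:
  a_s_2 = 11/16
  a_s_3 = 3/8

Starting state is s_2, so the absorption probability is a_s_2 = 11/16.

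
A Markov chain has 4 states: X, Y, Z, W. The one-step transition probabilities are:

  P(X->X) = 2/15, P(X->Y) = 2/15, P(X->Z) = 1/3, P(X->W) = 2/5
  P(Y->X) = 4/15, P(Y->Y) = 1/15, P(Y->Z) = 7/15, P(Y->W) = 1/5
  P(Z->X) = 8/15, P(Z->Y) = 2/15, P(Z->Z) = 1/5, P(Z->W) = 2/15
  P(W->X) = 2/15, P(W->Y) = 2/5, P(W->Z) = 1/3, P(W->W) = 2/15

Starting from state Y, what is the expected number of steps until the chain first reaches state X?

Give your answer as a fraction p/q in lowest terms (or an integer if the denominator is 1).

Answer: 2265/766

Derivation:
Let h_i = expected steps to first reach X from state i.
Boundary: h_X = 0.
First-step equations for the other states:
  h_Y = 1 + 4/15*h_X + 1/15*h_Y + 7/15*h_Z + 1/5*h_W
  h_Z = 1 + 8/15*h_X + 2/15*h_Y + 1/5*h_Z + 2/15*h_W
  h_W = 1 + 2/15*h_X + 2/5*h_Y + 1/3*h_Z + 2/15*h_W

Substituting h_X = 0 and rearranging gives the linear system (I - Q) h = 1:
  [14/15, -7/15, -1/5] . (h_Y, h_Z, h_W) = 1
  [-2/15, 4/5, -2/15] . (h_Y, h_Z, h_W) = 1
  [-2/5, -1/3, 13/15] . (h_Y, h_Z, h_W) = 1

Solving yields:
  h_Y = 2265/766
  h_Z = 885/383
  h_W = 1305/383

Starting state is Y, so the expected hitting time is h_Y = 2265/766.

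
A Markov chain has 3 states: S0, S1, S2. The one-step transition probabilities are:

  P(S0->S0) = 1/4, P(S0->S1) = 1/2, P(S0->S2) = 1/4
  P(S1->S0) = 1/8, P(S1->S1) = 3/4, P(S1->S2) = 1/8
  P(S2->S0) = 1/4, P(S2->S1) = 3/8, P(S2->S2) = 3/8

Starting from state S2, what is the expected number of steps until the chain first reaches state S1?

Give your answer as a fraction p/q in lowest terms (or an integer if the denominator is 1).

Answer: 32/13

Derivation:
Let h_i = expected steps to first reach S1 from state i.
Boundary: h_S1 = 0.
First-step equations for the other states:
  h_S0 = 1 + 1/4*h_S0 + 1/2*h_S1 + 1/4*h_S2
  h_S2 = 1 + 1/4*h_S0 + 3/8*h_S1 + 3/8*h_S2

Substituting h_S1 = 0 and rearranging gives the linear system (I - Q) h = 1:
  [3/4, -1/4] . (h_S0, h_S2) = 1
  [-1/4, 5/8] . (h_S0, h_S2) = 1

Solving yields:
  h_S0 = 28/13
  h_S2 = 32/13

Starting state is S2, so the expected hitting time is h_S2 = 32/13.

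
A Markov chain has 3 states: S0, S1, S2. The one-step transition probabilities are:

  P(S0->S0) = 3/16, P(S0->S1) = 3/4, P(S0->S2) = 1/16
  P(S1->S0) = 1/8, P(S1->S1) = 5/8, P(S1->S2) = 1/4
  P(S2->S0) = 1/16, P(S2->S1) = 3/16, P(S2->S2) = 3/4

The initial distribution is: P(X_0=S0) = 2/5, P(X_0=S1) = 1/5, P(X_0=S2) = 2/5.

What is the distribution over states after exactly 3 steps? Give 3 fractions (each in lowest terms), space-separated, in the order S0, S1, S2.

Propagating the distribution step by step (d_{t+1} = d_t * P):
d_0 = (S0=2/5, S1=1/5, S2=2/5)
  d_1[S0] = 2/5*3/16 + 1/5*1/8 + 2/5*1/16 = 1/8
  d_1[S1] = 2/5*3/4 + 1/5*5/8 + 2/5*3/16 = 1/2
  d_1[S2] = 2/5*1/16 + 1/5*1/4 + 2/5*3/4 = 3/8
d_1 = (S0=1/8, S1=1/2, S2=3/8)
  d_2[S0] = 1/8*3/16 + 1/2*1/8 + 3/8*1/16 = 7/64
  d_2[S1] = 1/8*3/4 + 1/2*5/8 + 3/8*3/16 = 61/128
  d_2[S2] = 1/8*1/16 + 1/2*1/4 + 3/8*3/4 = 53/128
d_2 = (S0=7/64, S1=61/128, S2=53/128)
  d_3[S0] = 7/64*3/16 + 61/128*1/8 + 53/128*1/16 = 217/2048
  d_3[S1] = 7/64*3/4 + 61/128*5/8 + 53/128*3/16 = 937/2048
  d_3[S2] = 7/64*1/16 + 61/128*1/4 + 53/128*3/4 = 447/1024
d_3 = (S0=217/2048, S1=937/2048, S2=447/1024)

Answer: 217/2048 937/2048 447/1024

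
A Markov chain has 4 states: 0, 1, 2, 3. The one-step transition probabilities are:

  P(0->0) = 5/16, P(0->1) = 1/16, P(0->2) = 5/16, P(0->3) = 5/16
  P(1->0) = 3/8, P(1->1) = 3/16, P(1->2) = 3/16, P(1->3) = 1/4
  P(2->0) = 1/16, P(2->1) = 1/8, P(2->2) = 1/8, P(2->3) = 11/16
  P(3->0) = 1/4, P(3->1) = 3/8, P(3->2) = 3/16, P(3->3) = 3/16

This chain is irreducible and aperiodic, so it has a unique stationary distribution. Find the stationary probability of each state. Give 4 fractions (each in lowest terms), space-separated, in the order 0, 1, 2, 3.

The stationary distribution satisfies pi = pi * P, i.e.:
  pi_0 = 5/16*pi_0 + 3/8*pi_1 + 1/16*pi_2 + 1/4*pi_3
  pi_1 = 1/16*pi_0 + 3/16*pi_1 + 1/8*pi_2 + 3/8*pi_3
  pi_2 = 5/16*pi_0 + 3/16*pi_1 + 1/8*pi_2 + 3/16*pi_3
  pi_3 = 5/16*pi_0 + 1/4*pi_1 + 11/16*pi_2 + 3/16*pi_3
with normalization: pi_0 + pi_1 + pi_2 + pi_3 = 1.

Using the first 3 balance equations plus normalization, the linear system A*pi = b is:
  [-11/16, 3/8, 1/16, 1/4] . pi = 0
  [1/16, -13/16, 1/8, 3/8] . pi = 0
  [5/16, 3/16, -7/8, 3/16] . pi = 0
  [1, 1, 1, 1] . pi = 1

Solving yields:
  pi_0 = 1301/5145
  pi_1 = 353/1715
  pi_2 = 1061/5145
  pi_3 = 1724/5145

Verification (pi * P):
  1301/5145*5/16 + 353/1715*3/8 + 1061/5145*1/16 + 1724/5145*1/4 = 1301/5145 = pi_0  (ok)
  1301/5145*1/16 + 353/1715*3/16 + 1061/5145*1/8 + 1724/5145*3/8 = 353/1715 = pi_1  (ok)
  1301/5145*5/16 + 353/1715*3/16 + 1061/5145*1/8 + 1724/5145*3/16 = 1061/5145 = pi_2  (ok)
  1301/5145*5/16 + 353/1715*1/4 + 1061/5145*11/16 + 1724/5145*3/16 = 1724/5145 = pi_3  (ok)

Answer: 1301/5145 353/1715 1061/5145 1724/5145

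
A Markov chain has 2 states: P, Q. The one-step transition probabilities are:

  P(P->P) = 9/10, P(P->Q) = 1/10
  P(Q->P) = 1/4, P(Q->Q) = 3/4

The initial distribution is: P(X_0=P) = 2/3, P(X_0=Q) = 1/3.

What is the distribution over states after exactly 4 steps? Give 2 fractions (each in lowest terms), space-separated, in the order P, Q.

Answer: 338777/480000 141223/480000

Derivation:
Propagating the distribution step by step (d_{t+1} = d_t * P):
d_0 = (P=2/3, Q=1/3)
  d_1[P] = 2/3*9/10 + 1/3*1/4 = 41/60
  d_1[Q] = 2/3*1/10 + 1/3*3/4 = 19/60
d_1 = (P=41/60, Q=19/60)
  d_2[P] = 41/60*9/10 + 19/60*1/4 = 833/1200
  d_2[Q] = 41/60*1/10 + 19/60*3/4 = 367/1200
d_2 = (P=833/1200, Q=367/1200)
  d_3[P] = 833/1200*9/10 + 367/1200*1/4 = 16829/24000
  d_3[Q] = 833/1200*1/10 + 367/1200*3/4 = 7171/24000
d_3 = (P=16829/24000, Q=7171/24000)
  d_4[P] = 16829/24000*9/10 + 7171/24000*1/4 = 338777/480000
  d_4[Q] = 16829/24000*1/10 + 7171/24000*3/4 = 141223/480000
d_4 = (P=338777/480000, Q=141223/480000)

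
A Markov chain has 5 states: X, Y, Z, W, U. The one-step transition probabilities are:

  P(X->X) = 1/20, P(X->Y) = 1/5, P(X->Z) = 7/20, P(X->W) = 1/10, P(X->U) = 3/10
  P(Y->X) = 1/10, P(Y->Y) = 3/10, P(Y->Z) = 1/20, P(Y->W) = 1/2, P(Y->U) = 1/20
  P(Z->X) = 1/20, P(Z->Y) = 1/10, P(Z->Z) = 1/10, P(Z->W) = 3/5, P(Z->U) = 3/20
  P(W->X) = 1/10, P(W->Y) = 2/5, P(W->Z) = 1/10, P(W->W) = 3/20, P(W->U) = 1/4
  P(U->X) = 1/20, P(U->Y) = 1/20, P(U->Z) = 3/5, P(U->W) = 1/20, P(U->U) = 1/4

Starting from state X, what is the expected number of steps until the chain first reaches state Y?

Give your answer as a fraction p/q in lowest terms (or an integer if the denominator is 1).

Let h_i = expected steps to first reach Y from state i.
Boundary: h_Y = 0.
First-step equations for the other states:
  h_X = 1 + 1/20*h_X + 1/5*h_Y + 7/20*h_Z + 1/10*h_W + 3/10*h_U
  h_Z = 1 + 1/20*h_X + 1/10*h_Y + 1/10*h_Z + 3/5*h_W + 3/20*h_U
  h_W = 1 + 1/10*h_X + 2/5*h_Y + 1/10*h_Z + 3/20*h_W + 1/4*h_U
  h_U = 1 + 1/20*h_X + 1/20*h_Y + 3/5*h_Z + 1/20*h_W + 1/4*h_U

Substituting h_Y = 0 and rearranging gives the linear system (I - Q) h = 1:
  [19/20, -7/20, -1/10, -3/10] . (h_X, h_Z, h_W, h_U) = 1
  [-1/20, 9/10, -3/5, -3/20] . (h_X, h_Z, h_W, h_U) = 1
  [-1/10, -1/10, 17/20, -1/4] . (h_X, h_Z, h_W, h_U) = 1
  [-1/20, -3/5, -1/20, 3/4] . (h_X, h_Z, h_W, h_U) = 1

Solving yields:
  h_X = 227000/41969
  h_Z = 221860/41969
  h_W = 178800/41969
  h_U = 260500/41969

Starting state is X, so the expected hitting time is h_X = 227000/41969.

Answer: 227000/41969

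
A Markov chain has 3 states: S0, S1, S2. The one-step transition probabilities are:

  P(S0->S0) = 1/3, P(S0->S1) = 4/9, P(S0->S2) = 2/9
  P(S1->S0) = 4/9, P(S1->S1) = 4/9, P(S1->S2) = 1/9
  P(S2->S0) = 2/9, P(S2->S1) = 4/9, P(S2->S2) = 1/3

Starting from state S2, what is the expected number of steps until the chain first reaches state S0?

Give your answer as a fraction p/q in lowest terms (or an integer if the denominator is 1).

Answer: 81/26

Derivation:
Let h_i = expected steps to first reach S0 from state i.
Boundary: h_S0 = 0.
First-step equations for the other states:
  h_S1 = 1 + 4/9*h_S0 + 4/9*h_S1 + 1/9*h_S2
  h_S2 = 1 + 2/9*h_S0 + 4/9*h_S1 + 1/3*h_S2

Substituting h_S0 = 0 and rearranging gives the linear system (I - Q) h = 1:
  [5/9, -1/9] . (h_S1, h_S2) = 1
  [-4/9, 2/3] . (h_S1, h_S2) = 1

Solving yields:
  h_S1 = 63/26
  h_S2 = 81/26

Starting state is S2, so the expected hitting time is h_S2 = 81/26.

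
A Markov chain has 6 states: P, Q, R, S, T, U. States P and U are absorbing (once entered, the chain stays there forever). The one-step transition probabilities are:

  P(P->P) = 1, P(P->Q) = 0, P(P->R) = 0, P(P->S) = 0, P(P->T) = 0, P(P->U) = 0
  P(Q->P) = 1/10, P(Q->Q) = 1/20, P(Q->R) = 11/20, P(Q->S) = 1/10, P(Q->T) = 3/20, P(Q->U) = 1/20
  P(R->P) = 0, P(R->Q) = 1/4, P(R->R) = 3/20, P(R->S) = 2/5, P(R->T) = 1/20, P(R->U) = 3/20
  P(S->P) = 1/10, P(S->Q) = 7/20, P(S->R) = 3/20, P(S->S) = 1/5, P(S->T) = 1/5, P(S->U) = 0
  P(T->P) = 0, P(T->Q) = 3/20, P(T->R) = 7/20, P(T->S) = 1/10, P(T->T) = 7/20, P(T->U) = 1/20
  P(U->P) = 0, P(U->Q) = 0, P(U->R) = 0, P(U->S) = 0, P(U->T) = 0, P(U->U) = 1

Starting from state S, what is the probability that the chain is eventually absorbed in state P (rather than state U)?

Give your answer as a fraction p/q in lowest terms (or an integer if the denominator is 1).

Let a_i = P(absorbed in P | start in state i).
Boundary conditions: a_P = 1, a_U = 0.
For each transient state i, a_i = sum_j P(i->j) * a_j:
  a_Q = 1/10*a_P + 1/20*a_Q + 11/20*a_R + 1/10*a_S + 3/20*a_T + 1/20*a_U
  a_R = 0*a_P + 1/4*a_Q + 3/20*a_R + 2/5*a_S + 1/20*a_T + 3/20*a_U
  a_S = 1/10*a_P + 7/20*a_Q + 3/20*a_R + 1/5*a_S + 1/5*a_T + 0*a_U
  a_T = 0*a_P + 3/20*a_Q + 7/20*a_R + 1/10*a_S + 7/20*a_T + 1/20*a_U

Substituting a_P = 1 and a_U = 0, rearrange to (I - Q) a = r where r[i] = P(i -> P):
  [19/20, -11/20, -1/10, -3/20] . (a_Q, a_R, a_S, a_T) = 1/10
  [-1/4, 17/20, -2/5, -1/20] . (a_Q, a_R, a_S, a_T) = 0
  [-7/20, -3/20, 4/5, -1/5] . (a_Q, a_R, a_S, a_T) = 1/10
  [-3/20, -7/20, -1/10, 13/20] . (a_Q, a_R, a_S, a_T) = 0

Solving yields:
  a_Q = 2305/5361
  a_R = 1997/5361
  a_S = 851/1787
  a_T = 2000/5361

Starting state is S, so the absorption probability is a_S = 851/1787.

Answer: 851/1787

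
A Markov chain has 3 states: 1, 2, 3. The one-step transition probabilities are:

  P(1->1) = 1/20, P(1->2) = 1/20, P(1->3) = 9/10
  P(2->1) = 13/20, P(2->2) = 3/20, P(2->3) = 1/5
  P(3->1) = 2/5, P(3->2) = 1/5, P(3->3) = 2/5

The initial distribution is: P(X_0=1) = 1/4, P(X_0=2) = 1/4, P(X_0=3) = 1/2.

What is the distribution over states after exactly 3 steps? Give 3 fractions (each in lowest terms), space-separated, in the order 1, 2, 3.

Answer: 523/1600 589/4000 4207/8000

Derivation:
Propagating the distribution step by step (d_{t+1} = d_t * P):
d_0 = (1=1/4, 2=1/4, 3=1/2)
  d_1[1] = 1/4*1/20 + 1/4*13/20 + 1/2*2/5 = 3/8
  d_1[2] = 1/4*1/20 + 1/4*3/20 + 1/2*1/5 = 3/20
  d_1[3] = 1/4*9/10 + 1/4*1/5 + 1/2*2/5 = 19/40
d_1 = (1=3/8, 2=3/20, 3=19/40)
  d_2[1] = 3/8*1/20 + 3/20*13/20 + 19/40*2/5 = 49/160
  d_2[2] = 3/8*1/20 + 3/20*3/20 + 19/40*1/5 = 109/800
  d_2[3] = 3/8*9/10 + 3/20*1/5 + 19/40*2/5 = 223/400
d_2 = (1=49/160, 2=109/800, 3=223/400)
  d_3[1] = 49/160*1/20 + 109/800*13/20 + 223/400*2/5 = 523/1600
  d_3[2] = 49/160*1/20 + 109/800*3/20 + 223/400*1/5 = 589/4000
  d_3[3] = 49/160*9/10 + 109/800*1/5 + 223/400*2/5 = 4207/8000
d_3 = (1=523/1600, 2=589/4000, 3=4207/8000)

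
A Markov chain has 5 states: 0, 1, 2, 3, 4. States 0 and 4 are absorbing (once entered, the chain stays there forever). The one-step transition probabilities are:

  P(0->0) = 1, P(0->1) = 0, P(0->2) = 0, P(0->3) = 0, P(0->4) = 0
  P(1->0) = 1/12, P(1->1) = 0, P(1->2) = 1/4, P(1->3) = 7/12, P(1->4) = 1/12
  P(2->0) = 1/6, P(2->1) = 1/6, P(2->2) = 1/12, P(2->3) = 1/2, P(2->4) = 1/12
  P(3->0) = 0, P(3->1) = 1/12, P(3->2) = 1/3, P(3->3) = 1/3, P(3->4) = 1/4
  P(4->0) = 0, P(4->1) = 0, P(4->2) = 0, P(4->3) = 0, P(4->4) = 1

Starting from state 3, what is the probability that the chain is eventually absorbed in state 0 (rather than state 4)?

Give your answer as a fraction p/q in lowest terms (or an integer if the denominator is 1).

Let a_i = P(absorbed in 0 | start in state i).
Boundary conditions: a_0 = 1, a_4 = 0.
For each transient state i, a_i = sum_j P(i->j) * a_j:
  a_1 = 1/12*a_0 + 0*a_1 + 1/4*a_2 + 7/12*a_3 + 1/12*a_4
  a_2 = 1/6*a_0 + 1/6*a_1 + 1/12*a_2 + 1/2*a_3 + 1/12*a_4
  a_3 = 0*a_0 + 1/12*a_1 + 1/3*a_2 + 1/3*a_3 + 1/4*a_4

Substituting a_0 = 1 and a_4 = 0, rearrange to (I - Q) a = r where r[i] = P(i -> 0):
  [1, -1/4, -7/12] . (a_1, a_2, a_3) = 1/12
  [-1/6, 11/12, -1/2] . (a_1, a_2, a_3) = 1/6
  [-1/12, -1/3, 2/3] . (a_1, a_2, a_3) = 0

Solving yields:
  a_1 = 168/569
  a_2 = 200/569
  a_3 = 121/569

Starting state is 3, so the absorption probability is a_3 = 121/569.

Answer: 121/569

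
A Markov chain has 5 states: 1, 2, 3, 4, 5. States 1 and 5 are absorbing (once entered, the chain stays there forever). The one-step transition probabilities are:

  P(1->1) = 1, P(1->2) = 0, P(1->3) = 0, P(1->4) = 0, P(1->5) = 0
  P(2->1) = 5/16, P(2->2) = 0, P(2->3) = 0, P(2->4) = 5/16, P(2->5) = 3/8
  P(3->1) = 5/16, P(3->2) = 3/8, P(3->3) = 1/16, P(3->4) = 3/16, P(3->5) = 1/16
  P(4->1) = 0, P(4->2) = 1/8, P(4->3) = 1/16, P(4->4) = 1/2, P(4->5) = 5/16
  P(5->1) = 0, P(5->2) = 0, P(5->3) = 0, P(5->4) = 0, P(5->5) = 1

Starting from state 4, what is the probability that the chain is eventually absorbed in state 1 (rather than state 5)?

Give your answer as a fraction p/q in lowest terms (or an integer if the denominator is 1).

Answer: 65/423

Derivation:
Let a_i = P(absorbed in 1 | start in state i).
Boundary conditions: a_1 = 1, a_5 = 0.
For each transient state i, a_i = sum_j P(i->j) * a_j:
  a_2 = 5/16*a_1 + 0*a_2 + 0*a_3 + 5/16*a_4 + 3/8*a_5
  a_3 = 5/16*a_1 + 3/8*a_2 + 1/16*a_3 + 3/16*a_4 + 1/16*a_5
  a_4 = 0*a_1 + 1/8*a_2 + 1/16*a_3 + 1/2*a_4 + 5/16*a_5

Substituting a_1 = 1 and a_5 = 0, rearrange to (I - Q) a = r where r[i] = P(i -> 1):
  [1, 0, -5/16] . (a_2, a_3, a_4) = 5/16
  [-3/8, 15/16, -3/16] . (a_2, a_3, a_4) = 5/16
  [-1/8, -1/16, 1/2] . (a_2, a_3, a_4) = 0

Solving yields:
  a_2 = 305/846
  a_3 = 215/423
  a_4 = 65/423

Starting state is 4, so the absorption probability is a_4 = 65/423.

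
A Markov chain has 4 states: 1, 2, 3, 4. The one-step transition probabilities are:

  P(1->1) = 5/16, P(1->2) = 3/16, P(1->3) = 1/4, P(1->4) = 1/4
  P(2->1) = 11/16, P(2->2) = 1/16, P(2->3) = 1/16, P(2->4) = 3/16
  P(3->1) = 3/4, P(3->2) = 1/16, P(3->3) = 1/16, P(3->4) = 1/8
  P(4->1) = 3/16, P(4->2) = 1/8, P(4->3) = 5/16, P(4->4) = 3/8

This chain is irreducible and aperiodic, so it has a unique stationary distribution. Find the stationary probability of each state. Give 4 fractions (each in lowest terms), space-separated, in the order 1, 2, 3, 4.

Answer: 283/675 88/675 137/675 167/675

Derivation:
The stationary distribution satisfies pi = pi * P, i.e.:
  pi_1 = 5/16*pi_1 + 11/16*pi_2 + 3/4*pi_3 + 3/16*pi_4
  pi_2 = 3/16*pi_1 + 1/16*pi_2 + 1/16*pi_3 + 1/8*pi_4
  pi_3 = 1/4*pi_1 + 1/16*pi_2 + 1/16*pi_3 + 5/16*pi_4
  pi_4 = 1/4*pi_1 + 3/16*pi_2 + 1/8*pi_3 + 3/8*pi_4
with normalization: pi_1 + pi_2 + pi_3 + pi_4 = 1.

Using the first 3 balance equations plus normalization, the linear system A*pi = b is:
  [-11/16, 11/16, 3/4, 3/16] . pi = 0
  [3/16, -15/16, 1/16, 1/8] . pi = 0
  [1/4, 1/16, -15/16, 5/16] . pi = 0
  [1, 1, 1, 1] . pi = 1

Solving yields:
  pi_1 = 283/675
  pi_2 = 88/675
  pi_3 = 137/675
  pi_4 = 167/675

Verification (pi * P):
  283/675*5/16 + 88/675*11/16 + 137/675*3/4 + 167/675*3/16 = 283/675 = pi_1  (ok)
  283/675*3/16 + 88/675*1/16 + 137/675*1/16 + 167/675*1/8 = 88/675 = pi_2  (ok)
  283/675*1/4 + 88/675*1/16 + 137/675*1/16 + 167/675*5/16 = 137/675 = pi_3  (ok)
  283/675*1/4 + 88/675*3/16 + 137/675*1/8 + 167/675*3/8 = 167/675 = pi_4  (ok)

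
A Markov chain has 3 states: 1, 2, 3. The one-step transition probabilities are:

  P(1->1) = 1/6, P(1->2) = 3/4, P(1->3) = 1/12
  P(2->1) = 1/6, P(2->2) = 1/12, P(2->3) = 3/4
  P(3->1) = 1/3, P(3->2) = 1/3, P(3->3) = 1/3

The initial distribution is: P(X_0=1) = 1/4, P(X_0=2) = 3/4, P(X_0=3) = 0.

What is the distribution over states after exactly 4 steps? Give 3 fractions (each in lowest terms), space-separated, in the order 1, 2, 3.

Answer: 2435/10368 785/2304 8801/20736

Derivation:
Propagating the distribution step by step (d_{t+1} = d_t * P):
d_0 = (1=1/4, 2=3/4, 3=0)
  d_1[1] = 1/4*1/6 + 3/4*1/6 + 0*1/3 = 1/6
  d_1[2] = 1/4*3/4 + 3/4*1/12 + 0*1/3 = 1/4
  d_1[3] = 1/4*1/12 + 3/4*3/4 + 0*1/3 = 7/12
d_1 = (1=1/6, 2=1/4, 3=7/12)
  d_2[1] = 1/6*1/6 + 1/4*1/6 + 7/12*1/3 = 19/72
  d_2[2] = 1/6*3/4 + 1/4*1/12 + 7/12*1/3 = 49/144
  d_2[3] = 1/6*1/12 + 1/4*3/4 + 7/12*1/3 = 19/48
d_2 = (1=19/72, 2=49/144, 3=19/48)
  d_3[1] = 19/72*1/6 + 49/144*1/6 + 19/48*1/3 = 67/288
  d_3[2] = 19/72*3/4 + 49/144*1/12 + 19/48*1/3 = 619/1728
  d_3[3] = 19/72*1/12 + 49/144*3/4 + 19/48*1/3 = 707/1728
d_3 = (1=67/288, 2=619/1728, 3=707/1728)
  d_4[1] = 67/288*1/6 + 619/1728*1/6 + 707/1728*1/3 = 2435/10368
  d_4[2] = 67/288*3/4 + 619/1728*1/12 + 707/1728*1/3 = 785/2304
  d_4[3] = 67/288*1/12 + 619/1728*3/4 + 707/1728*1/3 = 8801/20736
d_4 = (1=2435/10368, 2=785/2304, 3=8801/20736)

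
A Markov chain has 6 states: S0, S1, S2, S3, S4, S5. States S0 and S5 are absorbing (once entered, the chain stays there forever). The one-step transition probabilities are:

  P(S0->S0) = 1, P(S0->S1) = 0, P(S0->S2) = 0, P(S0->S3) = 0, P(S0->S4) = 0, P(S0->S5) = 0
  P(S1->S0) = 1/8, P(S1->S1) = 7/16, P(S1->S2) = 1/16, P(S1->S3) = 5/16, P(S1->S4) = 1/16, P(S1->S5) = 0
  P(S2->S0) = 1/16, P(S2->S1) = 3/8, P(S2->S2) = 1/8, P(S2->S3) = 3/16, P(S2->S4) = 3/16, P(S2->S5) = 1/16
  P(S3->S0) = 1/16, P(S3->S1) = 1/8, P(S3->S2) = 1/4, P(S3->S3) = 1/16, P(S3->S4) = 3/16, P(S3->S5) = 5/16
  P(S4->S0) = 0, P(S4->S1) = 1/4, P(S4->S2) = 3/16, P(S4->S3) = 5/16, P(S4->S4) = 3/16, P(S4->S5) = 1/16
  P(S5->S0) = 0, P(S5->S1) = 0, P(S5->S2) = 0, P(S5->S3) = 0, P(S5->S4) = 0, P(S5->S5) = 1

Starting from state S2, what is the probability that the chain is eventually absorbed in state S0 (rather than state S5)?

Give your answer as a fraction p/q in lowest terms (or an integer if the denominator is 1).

Let a_i = P(absorbed in S0 | start in state i).
Boundary conditions: a_S0 = 1, a_S5 = 0.
For each transient state i, a_i = sum_j P(i->j) * a_j:
  a_S1 = 1/8*a_S0 + 7/16*a_S1 + 1/16*a_S2 + 5/16*a_S3 + 1/16*a_S4 + 0*a_S5
  a_S2 = 1/16*a_S0 + 3/8*a_S1 + 1/8*a_S2 + 3/16*a_S3 + 3/16*a_S4 + 1/16*a_S5
  a_S3 = 1/16*a_S0 + 1/8*a_S1 + 1/4*a_S2 + 1/16*a_S3 + 3/16*a_S4 + 5/16*a_S5
  a_S4 = 0*a_S0 + 1/4*a_S1 + 3/16*a_S2 + 5/16*a_S3 + 3/16*a_S4 + 1/16*a_S5

Substituting a_S0 = 1 and a_S5 = 0, rearrange to (I - Q) a = r where r[i] = P(i -> S0):
  [9/16, -1/16, -5/16, -1/16] . (a_S1, a_S2, a_S3, a_S4) = 1/8
  [-3/8, 7/8, -3/16, -3/16] . (a_S1, a_S2, a_S3, a_S4) = 1/16
  [-1/8, -1/4, 15/16, -3/16] . (a_S1, a_S2, a_S3, a_S4) = 1/16
  [-1/4, -3/16, -5/16, 13/16] . (a_S1, a_S2, a_S3, a_S4) = 0

Solving yields:
  a_S1 = 2916/5947
  a_S2 = 2561/5947
  a_S3 = 1913/5947
  a_S4 = 2224/5947

Starting state is S2, so the absorption probability is a_S2 = 2561/5947.

Answer: 2561/5947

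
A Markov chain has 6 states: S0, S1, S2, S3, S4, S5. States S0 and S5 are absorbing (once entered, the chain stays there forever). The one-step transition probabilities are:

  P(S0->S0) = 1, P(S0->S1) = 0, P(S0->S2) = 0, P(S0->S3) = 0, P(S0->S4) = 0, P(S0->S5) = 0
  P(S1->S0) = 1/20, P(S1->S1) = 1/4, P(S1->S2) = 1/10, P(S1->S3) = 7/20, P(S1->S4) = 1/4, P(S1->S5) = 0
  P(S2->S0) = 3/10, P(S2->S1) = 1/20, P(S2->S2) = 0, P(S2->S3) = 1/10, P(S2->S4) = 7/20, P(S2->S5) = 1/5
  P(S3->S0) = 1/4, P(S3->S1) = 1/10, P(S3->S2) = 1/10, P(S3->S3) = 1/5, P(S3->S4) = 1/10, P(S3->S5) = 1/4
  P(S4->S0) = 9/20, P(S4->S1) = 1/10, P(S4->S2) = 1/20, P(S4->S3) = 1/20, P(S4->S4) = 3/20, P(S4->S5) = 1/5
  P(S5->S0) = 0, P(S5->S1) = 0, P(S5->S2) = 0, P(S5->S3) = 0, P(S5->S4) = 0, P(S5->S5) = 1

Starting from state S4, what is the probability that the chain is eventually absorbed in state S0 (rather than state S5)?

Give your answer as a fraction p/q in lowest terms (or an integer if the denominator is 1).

Answer: 45575/67722

Derivation:
Let a_i = P(absorbed in S0 | start in state i).
Boundary conditions: a_S0 = 1, a_S5 = 0.
For each transient state i, a_i = sum_j P(i->j) * a_j:
  a_S1 = 1/20*a_S0 + 1/4*a_S1 + 1/10*a_S2 + 7/20*a_S3 + 1/4*a_S4 + 0*a_S5
  a_S2 = 3/10*a_S0 + 1/20*a_S1 + 0*a_S2 + 1/10*a_S3 + 7/20*a_S4 + 1/5*a_S5
  a_S3 = 1/4*a_S0 + 1/10*a_S1 + 1/10*a_S2 + 1/5*a_S3 + 1/10*a_S4 + 1/4*a_S5
  a_S4 = 9/20*a_S0 + 1/10*a_S1 + 1/20*a_S2 + 1/20*a_S3 + 3/20*a_S4 + 1/5*a_S5

Substituting a_S0 = 1 and a_S5 = 0, rearrange to (I - Q) a = r where r[i] = P(i -> S0):
  [3/4, -1/10, -7/20, -1/4] . (a_S1, a_S2, a_S3, a_S4) = 1/20
  [-1/20, 1, -1/10, -7/20] . (a_S1, a_S2, a_S3, a_S4) = 3/10
  [-1/10, -1/10, 4/5, -1/10] . (a_S1, a_S2, a_S3, a_S4) = 1/4
  [-1/10, -1/20, -1/20, 17/20] . (a_S1, a_S2, a_S3, a_S4) = 9/20

Solving yields:
  a_S1 = 14273/22574
  a_S2 = 42157/67722
  a_S3 = 6247/11287
  a_S4 = 45575/67722

Starting state is S4, so the absorption probability is a_S4 = 45575/67722.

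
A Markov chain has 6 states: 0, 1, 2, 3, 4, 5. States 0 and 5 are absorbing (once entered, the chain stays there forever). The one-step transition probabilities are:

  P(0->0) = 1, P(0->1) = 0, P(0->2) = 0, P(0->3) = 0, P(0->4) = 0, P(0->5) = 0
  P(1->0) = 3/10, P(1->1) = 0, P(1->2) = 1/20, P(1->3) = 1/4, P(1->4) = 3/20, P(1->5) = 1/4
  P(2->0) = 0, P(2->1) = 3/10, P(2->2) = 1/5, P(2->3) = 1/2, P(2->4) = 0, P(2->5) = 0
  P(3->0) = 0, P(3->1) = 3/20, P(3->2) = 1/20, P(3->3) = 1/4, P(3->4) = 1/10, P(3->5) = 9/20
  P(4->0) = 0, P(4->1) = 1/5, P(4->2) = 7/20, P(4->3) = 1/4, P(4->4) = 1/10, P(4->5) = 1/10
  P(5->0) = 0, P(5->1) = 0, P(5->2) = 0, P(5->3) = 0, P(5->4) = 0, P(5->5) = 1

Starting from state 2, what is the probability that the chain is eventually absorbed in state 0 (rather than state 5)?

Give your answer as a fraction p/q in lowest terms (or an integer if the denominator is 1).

Answer: 436/2087

Derivation:
Let a_i = P(absorbed in 0 | start in state i).
Boundary conditions: a_0 = 1, a_5 = 0.
For each transient state i, a_i = sum_j P(i->j) * a_j:
  a_1 = 3/10*a_0 + 0*a_1 + 1/20*a_2 + 1/4*a_3 + 3/20*a_4 + 1/4*a_5
  a_2 = 0*a_0 + 3/10*a_1 + 1/5*a_2 + 1/2*a_3 + 0*a_4 + 0*a_5
  a_3 = 0*a_0 + 3/20*a_1 + 1/20*a_2 + 1/4*a_3 + 1/10*a_4 + 9/20*a_5
  a_4 = 0*a_0 + 1/5*a_1 + 7/20*a_2 + 1/4*a_3 + 1/10*a_4 + 1/10*a_5

Substituting a_0 = 1 and a_5 = 0, rearrange to (I - Q) a = r where r[i] = P(i -> 0):
  [1, -1/20, -1/4, -3/20] . (a_1, a_2, a_3, a_4) = 3/10
  [-3/10, 4/5, -1/2, 0] . (a_1, a_2, a_3, a_4) = 0
  [-3/20, -1/20, 3/4, -1/10] . (a_1, a_2, a_3, a_4) = 0
  [-1/5, -7/20, -1/4, 9/10] . (a_1, a_2, a_3, a_4) = 0

Solving yields:
  a_1 = 768/2087
  a_2 = 436/2087
  a_3 = 1184/10435
  a_4 = 406/2087

Starting state is 2, so the absorption probability is a_2 = 436/2087.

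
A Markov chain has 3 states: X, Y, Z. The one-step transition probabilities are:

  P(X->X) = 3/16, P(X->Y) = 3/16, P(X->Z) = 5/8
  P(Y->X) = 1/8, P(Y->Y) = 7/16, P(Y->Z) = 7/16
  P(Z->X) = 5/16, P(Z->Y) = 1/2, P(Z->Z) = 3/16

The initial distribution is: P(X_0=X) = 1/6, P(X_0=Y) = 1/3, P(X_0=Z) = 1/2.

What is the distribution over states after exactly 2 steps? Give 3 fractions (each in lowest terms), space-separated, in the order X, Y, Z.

Propagating the distribution step by step (d_{t+1} = d_t * P):
d_0 = (X=1/6, Y=1/3, Z=1/2)
  d_1[X] = 1/6*3/16 + 1/3*1/8 + 1/2*5/16 = 11/48
  d_1[Y] = 1/6*3/16 + 1/3*7/16 + 1/2*1/2 = 41/96
  d_1[Z] = 1/6*5/8 + 1/3*7/16 + 1/2*3/16 = 11/32
d_1 = (X=11/48, Y=41/96, Z=11/32)
  d_2[X] = 11/48*3/16 + 41/96*1/8 + 11/32*5/16 = 313/1536
  d_2[Y] = 11/48*3/16 + 41/96*7/16 + 11/32*1/2 = 617/1536
  d_2[Z] = 11/48*5/8 + 41/96*7/16 + 11/32*3/16 = 101/256
d_2 = (X=313/1536, Y=617/1536, Z=101/256)

Answer: 313/1536 617/1536 101/256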